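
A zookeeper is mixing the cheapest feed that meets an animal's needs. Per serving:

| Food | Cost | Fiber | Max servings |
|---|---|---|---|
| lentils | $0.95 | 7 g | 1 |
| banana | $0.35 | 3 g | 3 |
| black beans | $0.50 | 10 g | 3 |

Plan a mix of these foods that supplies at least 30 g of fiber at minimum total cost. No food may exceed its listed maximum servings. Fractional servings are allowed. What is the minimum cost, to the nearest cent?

$1.50

Cost per g of fiber: black beans $0.0500, banana $0.1167, lentils $0.1357.
Take 3 servings of black beans: +30.0 g fiber for $1.50 (total $1.50, still need 0.0 g).
Filling from the cheapest source first is optimal under one linear minimum: $1.50.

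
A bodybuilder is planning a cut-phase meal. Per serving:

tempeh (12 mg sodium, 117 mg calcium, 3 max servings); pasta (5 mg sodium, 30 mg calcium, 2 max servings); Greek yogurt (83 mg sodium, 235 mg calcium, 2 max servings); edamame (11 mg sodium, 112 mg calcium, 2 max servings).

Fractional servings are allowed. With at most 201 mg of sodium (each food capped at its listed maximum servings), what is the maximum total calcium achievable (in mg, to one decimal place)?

1011.6 mg

Calcium per mg sodium: edamame 10.18, tempeh 9.75, pasta 6, Greek yogurt 2.831.
Take 2 servings of edamame: uses 22 mg sodium, +224.0 mg calcium (running total 224.0 mg).
Take 3 servings of tempeh: uses 36 mg sodium, +351.0 mg calcium (running total 575.0 mg).
Take 2 servings of pasta: uses 10 mg sodium, +60.0 mg calcium (running total 635.0 mg).
Take 1.602 servings of Greek yogurt: uses 133 mg sodium, +376.6 mg calcium (running total 1011.6 mg).
Filling greedily by calcium-per-mg sodium is optimal for one linear limit, giving 1011.6 mg.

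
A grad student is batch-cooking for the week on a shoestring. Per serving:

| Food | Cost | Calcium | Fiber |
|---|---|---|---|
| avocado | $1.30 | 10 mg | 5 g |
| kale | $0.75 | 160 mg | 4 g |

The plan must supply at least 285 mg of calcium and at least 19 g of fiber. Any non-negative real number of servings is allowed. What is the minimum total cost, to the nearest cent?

avocado only: max(285/10, 19/5) = 28.5 servings → $37.05.
kale only: max(285/160, 19/4) = 4.75 servings → $3.56.
avocado + kale with both tight: 2.5 servings and 1.625 servings → $4.47.
So the least-cost plan costs $3.56.

$3.56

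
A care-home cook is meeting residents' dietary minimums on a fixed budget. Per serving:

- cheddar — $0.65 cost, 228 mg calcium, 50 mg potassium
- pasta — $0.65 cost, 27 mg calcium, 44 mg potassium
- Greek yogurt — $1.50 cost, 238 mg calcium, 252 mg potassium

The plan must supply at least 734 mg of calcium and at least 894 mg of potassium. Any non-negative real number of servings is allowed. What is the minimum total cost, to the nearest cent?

An LP optimum is at a vertex; with two nutrient constraints at most two foods are used. Check each candidate.
cheddar only: max(734/228, 894/50) = 17.88 servings → $11.62.
pasta only: max(734/27, 894/44) = 27.19 servings → $17.67.
Greek yogurt only: max(734/238, 894/252) = 3.548 servings → $5.32.
cheddar + pasta with both tight: 0.9396 servings and 19.25 servings → $13.12.
cheddar + Greek yogurt: the both-tight solution has a negative serving — not a feasible corner.
pasta + Greek yogurt with both tight: 7.58 servings and 2.224 servings → $8.26.
So the least-cost plan costs $5.32.

$5.32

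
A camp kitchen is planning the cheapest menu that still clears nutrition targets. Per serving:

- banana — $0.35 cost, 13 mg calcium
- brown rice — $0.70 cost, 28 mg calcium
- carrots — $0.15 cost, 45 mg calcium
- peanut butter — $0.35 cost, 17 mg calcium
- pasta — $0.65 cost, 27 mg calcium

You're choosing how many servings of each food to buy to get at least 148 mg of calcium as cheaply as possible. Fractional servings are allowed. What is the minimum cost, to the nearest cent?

Cost per mg of calcium: carrots $0.0033, peanut butter $0.0206, pasta $0.0241, brown rice $0.0250, banana $0.0269.
With no serving limits, use only carrots: 148 mg / 45 mg = 3.289 servings × $0.15 = $0.49.

$0.49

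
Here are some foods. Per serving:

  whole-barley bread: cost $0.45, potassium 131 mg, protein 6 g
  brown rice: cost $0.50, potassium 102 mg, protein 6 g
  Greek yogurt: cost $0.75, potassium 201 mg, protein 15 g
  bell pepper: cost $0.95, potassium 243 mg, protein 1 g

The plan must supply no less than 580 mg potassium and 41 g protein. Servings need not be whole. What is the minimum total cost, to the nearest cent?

$2.14

Check every corner: each single food scaled to meet both minima, and each pair solved so both constraints bind.
whole-barley bread only: max(580/131, 41/6) = 6.833 servings → $3.08.
brown rice only: max(580/102, 41/6) = 6.833 servings → $3.42.
Greek yogurt only: max(580/201, 41/15) = 2.886 servings → $2.16.
bell pepper only: max(580/243, 41/1) = 41 servings → $38.95.
whole-barley bread + brown rice: intersection lies outside the first quadrant.
whole-barley bread + Greek yogurt with both tight: 0.6047 servings and 2.491 servings → $2.14.
whole-barley bread + bell pepper: the both-tight solution has a negative serving — not a feasible corner.
brown rice + Greek yogurt with both tight: 1.417 servings and 2.167 servings → $2.33.
brown rice + bell pepper: the both-tight solution has a negative serving — not a feasible corner.
Greek yogurt + bell pepper with both tight: 2.724 servings and 0.1333 servings → $2.17.
The minimum over all feasible corners is $2.14.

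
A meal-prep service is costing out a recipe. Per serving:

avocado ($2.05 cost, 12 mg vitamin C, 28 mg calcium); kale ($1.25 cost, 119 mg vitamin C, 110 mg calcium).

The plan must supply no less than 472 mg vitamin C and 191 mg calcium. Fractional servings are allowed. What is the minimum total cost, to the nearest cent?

Minimising a linear cost over {vitamin C ≥ 472, calcium ≥ 191, servings ≥ 0} — the optimum is at a vertex, using one or two foods.
avocado only: max(472/12, 191/28) = 39.33 servings → $80.63.
kale only: max(472/119, 191/110) = 3.966 servings → $4.96.
avocado + kale: the both-tight solution has a negative serving — not a feasible corner.
The minimum over all feasible corners is $4.96.

$4.96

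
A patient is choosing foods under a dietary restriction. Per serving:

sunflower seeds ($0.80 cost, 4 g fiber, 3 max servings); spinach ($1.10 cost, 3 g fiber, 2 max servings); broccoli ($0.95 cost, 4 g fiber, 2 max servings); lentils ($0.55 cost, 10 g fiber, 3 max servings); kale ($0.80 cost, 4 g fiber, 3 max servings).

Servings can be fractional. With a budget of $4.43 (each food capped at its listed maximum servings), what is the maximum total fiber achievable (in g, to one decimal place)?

43.9 g

Fiber per dollar: lentils 18.18, sunflower seeds 5, kale 5, broccoli 4.211, spinach 2.727.
Take 3 servings of lentils: spends $1.65, +30.0 g fiber (running total 30.0 g).
Take 3 servings of sunflower seeds: spends $2.40, +12.0 g fiber (running total 42.0 g).
Take 0.475 servings of kale: spends $0.38, +1.9 g fiber (running total 43.9 g).
Filling greedily by fiber-per-dollar is optimal for one linear limit, giving 43.9 g.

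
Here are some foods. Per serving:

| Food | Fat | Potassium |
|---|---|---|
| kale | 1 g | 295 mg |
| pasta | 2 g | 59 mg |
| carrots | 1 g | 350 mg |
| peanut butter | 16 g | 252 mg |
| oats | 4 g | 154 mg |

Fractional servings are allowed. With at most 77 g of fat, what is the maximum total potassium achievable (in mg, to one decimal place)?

Potassium per g fat: carrots 350, kale 295, oats 38.5, pasta 29.5, peanut butter 15.75.
With no serving limits, spend the whole fat allowance on carrots: 77 g / 1 g × 350 mg = 26950.0 mg.

26950.0 mg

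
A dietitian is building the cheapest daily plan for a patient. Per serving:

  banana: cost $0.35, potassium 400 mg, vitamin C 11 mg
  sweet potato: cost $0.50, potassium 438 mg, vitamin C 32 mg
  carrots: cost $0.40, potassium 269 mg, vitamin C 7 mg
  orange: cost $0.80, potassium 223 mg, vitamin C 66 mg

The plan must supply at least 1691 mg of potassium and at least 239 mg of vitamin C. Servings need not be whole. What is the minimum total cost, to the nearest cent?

$3.20

At the optimum either one food covers both requirements or two foods hit both targets exactly; no other combination can be cheaper.
banana only: max(1691/400, 239/11) = 21.73 servings → $7.60.
sweet potato only: max(1691/438, 239/32) = 7.469 servings → $3.73.
carrots only: max(1691/269, 239/7) = 34.14 servings → $13.66.
orange only: max(1691/223, 239/66) = 7.583 servings → $6.07.
banana + sweet potato: the both-tight solution has a negative serving — not a feasible corner.
banana + carrots: intersection lies outside the first quadrant.
banana + orange with both tight: 2.435 servings and 3.215 servings → $3.42.
sweet potato + carrots: intersection lies outside the first quadrant.
sweet potato + orange with both tight: 2.678 servings and 2.323 servings → $3.20.
carrots + orange with both tight: 3.601 servings and 3.239 servings → $4.03.
Cheapest feasible corner: $3.20.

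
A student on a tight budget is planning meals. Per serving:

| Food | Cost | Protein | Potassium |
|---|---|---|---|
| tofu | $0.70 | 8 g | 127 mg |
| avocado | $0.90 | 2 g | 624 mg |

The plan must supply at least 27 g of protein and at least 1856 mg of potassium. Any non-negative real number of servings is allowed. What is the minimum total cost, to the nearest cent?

$4.11

Compare the cost at each extreme point of the feasible region.
tofu only: max(27/8, 1856/127) = 14.61 servings → $10.23.
avocado only: max(27/2, 1856/624) = 13.5 servings → $12.15.
tofu + avocado with both tight: 2.772 servings and 2.41 servings → $4.11.
So the least-cost plan costs $4.11.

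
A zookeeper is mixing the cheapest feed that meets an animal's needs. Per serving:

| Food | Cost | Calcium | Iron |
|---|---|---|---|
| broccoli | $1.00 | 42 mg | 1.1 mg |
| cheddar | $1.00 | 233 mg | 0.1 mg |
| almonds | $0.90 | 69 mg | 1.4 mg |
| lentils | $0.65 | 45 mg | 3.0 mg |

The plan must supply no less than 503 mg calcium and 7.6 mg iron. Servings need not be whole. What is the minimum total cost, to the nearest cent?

$3.29

broccoli only: max(503/42, 7.6/1.1) = 11.98 servings → $11.98.
cheddar only: max(503/233, 7.6/0.1) = 76 servings → $76.00.
almonds only: max(503/69, 7.6/1.4) = 7.29 servings → $6.56.
lentils only: max(503/45, 7.6/3.0) = 11.18 servings → $7.27.
broccoli + cheddar with both tight: 6.825 servings and 0.9286 servings → $7.75.
broccoli + almonds with both targets exact would need a negative amount; discard.
broccoli + lentils: intersection lies outside the first quadrant.
cheddar + almonds with both tight: 0.5631 servings and 5.388 servings → $5.41.
cheddar + lentils with both tight: 1.68 servings and 2.477 servings → $3.29.
almonds + lentils with both targets exact would need a negative amount; discard.
So the least-cost plan costs $3.29.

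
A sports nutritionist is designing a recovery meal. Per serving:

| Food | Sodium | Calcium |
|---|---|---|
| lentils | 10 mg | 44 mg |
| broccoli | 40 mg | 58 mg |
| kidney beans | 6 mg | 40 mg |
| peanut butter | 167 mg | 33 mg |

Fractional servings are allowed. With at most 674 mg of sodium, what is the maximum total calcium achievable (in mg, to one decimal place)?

4493.3 mg

Calcium per mg sodium: kidney beans 6.667, lentils 4.4, broccoli 1.45, peanut butter 0.1976.
With no serving limits, spend the whole sodium allowance on kidney beans: 674 mg / 6 mg × 40 mg = 4493.3 mg.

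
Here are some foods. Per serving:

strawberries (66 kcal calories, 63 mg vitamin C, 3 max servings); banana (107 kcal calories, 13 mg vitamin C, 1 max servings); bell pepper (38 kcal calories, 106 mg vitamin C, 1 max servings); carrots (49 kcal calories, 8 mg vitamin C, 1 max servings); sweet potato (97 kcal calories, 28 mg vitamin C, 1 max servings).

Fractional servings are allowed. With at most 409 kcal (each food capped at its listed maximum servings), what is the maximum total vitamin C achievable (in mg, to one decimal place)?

334.3 mg

Vitamin C per kcal: bell pepper 2.789, strawberries 0.9545, sweet potato 0.2887, carrots 0.1633, banana 0.1215.
Take 1 serving of bell pepper: uses 38 kcal, +106.0 mg vitamin C (running total 106.0 mg).
Take 3 servings of strawberries: uses 198 kcal, +189.0 mg vitamin C (running total 295.0 mg).
Take 1 serving of sweet potato: uses 97 kcal, +28.0 mg vitamin C (running total 323.0 mg).
Take 1 serving of carrots: uses 49 kcal, +8.0 mg vitamin C (running total 331.0 mg).
Take 0.2523 servings of banana: uses 27 kcal, +3.3 mg vitamin C (running total 334.3 mg).
Greedy by best ratio exhausts the calories allowance optimally: 334.3 mg.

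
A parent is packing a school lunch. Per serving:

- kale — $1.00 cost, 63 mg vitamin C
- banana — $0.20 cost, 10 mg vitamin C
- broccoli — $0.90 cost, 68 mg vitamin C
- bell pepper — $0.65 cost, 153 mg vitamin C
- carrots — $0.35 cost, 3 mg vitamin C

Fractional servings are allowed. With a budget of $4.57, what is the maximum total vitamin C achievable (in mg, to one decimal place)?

Vitamin C per dollar: bell pepper 235.4, broccoli 75.56, kale 63, banana 50, carrots 8.571.
With no serving limits, spend the whole cost allowance on bell pepper: $4.57 / $0.65 × 153 mg = 1075.7 mg.

1075.7 mg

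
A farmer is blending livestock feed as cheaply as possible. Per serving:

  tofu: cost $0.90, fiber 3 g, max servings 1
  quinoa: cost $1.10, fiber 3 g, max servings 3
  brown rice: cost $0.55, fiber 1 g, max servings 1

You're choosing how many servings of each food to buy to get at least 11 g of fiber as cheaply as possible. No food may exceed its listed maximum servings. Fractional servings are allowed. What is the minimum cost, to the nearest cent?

Cost per g of fiber: tofu $0.3000, quinoa $0.3667, brown rice $0.5500.
Take 1 serving of tofu: +3.0 g fiber for $0.90 (total $0.90, still need 8.0 g).
Take 2.667 servings of quinoa: +8.0 g fiber for $2.93 (total $3.83, still need 0.0 g).
Greedy by cheapest-per-g is optimal for a single linear constraint, so the minimum cost is $3.83.

$3.83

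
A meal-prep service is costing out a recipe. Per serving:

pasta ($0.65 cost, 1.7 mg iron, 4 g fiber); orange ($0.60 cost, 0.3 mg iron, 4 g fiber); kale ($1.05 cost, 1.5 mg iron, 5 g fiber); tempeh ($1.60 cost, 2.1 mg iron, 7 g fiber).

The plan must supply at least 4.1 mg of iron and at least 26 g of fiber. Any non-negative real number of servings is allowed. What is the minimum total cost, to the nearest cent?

$3.98

pasta only: max(4.1/1.7, 26/4) = 6.5 servings → $4.22.
orange only: max(4.1/0.3, 26/4) = 13.67 servings → $8.20.
kale only: max(4.1/1.5, 26/5) = 5.2 servings → $5.46.
tempeh only: max(4.1/2.1, 26/7) = 3.714 servings → $5.94.
pasta + orange with both tight: 1.536 servings and 4.964 servings → $3.98.
pasta + kale: the both-tight solution has a negative serving — not a feasible corner.
pasta + tempeh with both targets exact would need a negative amount; discard.
orange + kale with both tight: 4.111 servings and 1.911 servings → $4.47.
orange + tempeh with both tight: 4.111 servings and 1.365 servings → $4.65.
kale + tempeh (both tight): parallel constraints — no distinct corner.
Cheapest feasible corner: $3.98.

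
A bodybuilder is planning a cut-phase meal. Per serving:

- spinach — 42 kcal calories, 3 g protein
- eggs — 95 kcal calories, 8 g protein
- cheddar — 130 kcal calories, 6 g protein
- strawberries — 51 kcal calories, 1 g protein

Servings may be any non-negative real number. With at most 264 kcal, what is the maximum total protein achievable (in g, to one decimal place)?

22.2 g

Protein per kcal: eggs 0.08421, spinach 0.07143, cheddar 0.04615, strawberries 0.01961.
With no serving limits, spend the whole calories allowance on eggs: 264 kcal / 95 kcal × 8 g = 22.2 g.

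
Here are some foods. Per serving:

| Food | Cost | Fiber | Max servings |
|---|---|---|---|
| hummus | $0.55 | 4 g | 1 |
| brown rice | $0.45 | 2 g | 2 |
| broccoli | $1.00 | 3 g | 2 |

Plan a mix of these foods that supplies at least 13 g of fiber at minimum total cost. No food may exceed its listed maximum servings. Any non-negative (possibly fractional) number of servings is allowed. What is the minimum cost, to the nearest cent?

$3.12

Cost per g of fiber: hummus $0.1375, brown rice $0.2250, broccoli $0.3333.
Take 1 serving of hummus: +4.0 g fiber for $0.55 (total $0.55, still need 9.0 g).
Take 2 servings of brown rice: +4.0 g fiber for $0.90 (total $1.45, still need 5.0 g).
Take 1.667 servings of broccoli: +5.0 g fiber for $1.67 (total $3.12, still need 0.0 g).
Filling from the cheapest source first is optimal under one linear minimum: $3.12.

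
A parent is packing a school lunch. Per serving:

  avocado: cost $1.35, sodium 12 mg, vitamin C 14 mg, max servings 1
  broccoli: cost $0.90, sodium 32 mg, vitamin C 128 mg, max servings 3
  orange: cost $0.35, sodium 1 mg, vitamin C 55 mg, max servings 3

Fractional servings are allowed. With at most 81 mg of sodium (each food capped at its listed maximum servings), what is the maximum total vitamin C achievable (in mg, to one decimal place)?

Vitamin C per mg sodium: orange 55, broccoli 4, avocado 1.167.
Take 3 servings of orange: uses 3 mg sodium, +165.0 mg vitamin C (running total 165.0 mg).
Take 2.438 servings of broccoli: uses 78 mg sodium, +312.0 mg vitamin C (running total 477.0 mg).
Filling greedily by vitamin C-per-mg sodium is optimal for one linear limit, giving 477.0 mg.

477.0 mg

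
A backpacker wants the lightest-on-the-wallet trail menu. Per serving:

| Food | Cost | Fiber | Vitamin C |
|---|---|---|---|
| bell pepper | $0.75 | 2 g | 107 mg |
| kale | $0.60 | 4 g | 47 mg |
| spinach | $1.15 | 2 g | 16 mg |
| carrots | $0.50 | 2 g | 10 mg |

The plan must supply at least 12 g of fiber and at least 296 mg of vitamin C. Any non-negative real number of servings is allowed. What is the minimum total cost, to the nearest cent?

Minimising a linear cost over {fiber ≥ 12, vitamin C ≥ 296, servings ≥ 0} — the optimum is at a vertex, using one or two foods.
bell pepper only: max(12/2, 296/107) = 6 servings → $4.50.
kale only: max(12/4, 296/47) = 6.298 servings → $3.78.
spinach only: max(12/2, 296/16) = 18.5 servings → $21.27.
carrots only: max(12/2, 296/10) = 29.6 servings → $14.80.
bell pepper + kale with both tight: 1.856 servings and 2.072 servings → $2.64.
bell pepper + spinach with both tight: 2.198 servings and 3.802 servings → $6.02.
bell pepper + carrots with both tight: 2.433 servings and 3.567 servings → $3.61.
kale + spinach: the both-tight solution has a negative serving — not a feasible corner.
kale + carrots: the both-tight solution has a negative serving — not a feasible corner.
spinach + carrots: the both-tight solution has a negative serving — not a feasible corner.
The minimum over all feasible corners is $2.64.

$2.64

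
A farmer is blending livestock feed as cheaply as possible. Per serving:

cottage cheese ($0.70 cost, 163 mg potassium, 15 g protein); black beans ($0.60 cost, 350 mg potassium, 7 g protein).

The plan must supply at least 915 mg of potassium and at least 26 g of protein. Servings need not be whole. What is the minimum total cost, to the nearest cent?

With two linear requirements the optimum uses one or two foods; enumerate the corners.
cottage cheese only: max(915/163, 26/15) = 5.613 servings → $3.93.
black beans only: max(915/350, 26/7) = 3.714 servings → $2.23.
cottage cheese + black beans with both tight: 0.6559 servings and 2.309 servings → $1.84.
So the least-cost plan costs $1.84.

$1.84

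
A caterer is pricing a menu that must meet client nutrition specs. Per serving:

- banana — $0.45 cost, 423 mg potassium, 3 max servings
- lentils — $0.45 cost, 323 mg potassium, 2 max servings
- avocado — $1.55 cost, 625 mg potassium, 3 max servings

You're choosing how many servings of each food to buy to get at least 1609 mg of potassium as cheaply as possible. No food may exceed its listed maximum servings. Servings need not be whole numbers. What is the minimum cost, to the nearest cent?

Cost per mg of potassium: banana $0.0011, lentils $0.0014, avocado $0.0025.
Take 3 servings of banana: +1269.0 mg potassium for $1.35 (total $1.35, still need 340.0 mg).
Take 1.053 servings of lentils: +340.0 mg potassium for $0.47 (total $1.82, still need 0.0 mg).
Filling from the cheapest source first is optimal under one linear minimum: $1.82.

$1.82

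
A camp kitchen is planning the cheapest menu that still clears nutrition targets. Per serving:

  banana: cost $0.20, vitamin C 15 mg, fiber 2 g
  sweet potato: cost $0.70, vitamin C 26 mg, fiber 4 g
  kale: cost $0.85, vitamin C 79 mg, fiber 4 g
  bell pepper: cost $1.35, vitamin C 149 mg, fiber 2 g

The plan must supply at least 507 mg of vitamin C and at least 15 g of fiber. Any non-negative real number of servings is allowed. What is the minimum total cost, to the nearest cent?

$4.89

This is a tiny linear program; its minimum lies at a vertex of the feasible set. List the vertices and price them.
banana only: max(507/15, 15/2) = 33.8 servings → $6.76.
sweet potato only: max(507/26, 15/4) = 19.5 servings → $13.65.
kale only: max(507/79, 15/4) = 6.418 servings → $5.46.
bell pepper only: max(507/149, 15/2) = 7.5 servings → $10.12.
banana + sweet potato: intersection lies outside the first quadrant.
banana + kale: intersection lies outside the first quadrant.
banana + bell pepper with both tight: 4.556 servings and 2.944 servings → $4.89.
sweet potato + kale: the both-tight solution has a negative serving — not a feasible corner.
sweet potato + bell pepper with both tight: 2.244 servings and 3.011 servings → $5.64.
kale + bell pepper with both tight: 2.788 servings and 1.925 servings → $4.97.
The minimum over all feasible corners is $4.89.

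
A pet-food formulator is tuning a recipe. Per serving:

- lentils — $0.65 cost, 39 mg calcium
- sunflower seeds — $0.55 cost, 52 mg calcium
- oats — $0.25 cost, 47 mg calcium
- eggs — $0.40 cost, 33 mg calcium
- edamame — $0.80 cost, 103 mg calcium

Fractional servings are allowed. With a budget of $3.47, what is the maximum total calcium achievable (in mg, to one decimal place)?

652.4 mg

Calcium per dollar: oats 188, edamame 128.8, sunflower seeds 94.55, eggs 82.5, lentils 60.
With no serving limits, spend the whole cost allowance on oats: $3.47 / $0.25 × 47 mg = 652.4 mg.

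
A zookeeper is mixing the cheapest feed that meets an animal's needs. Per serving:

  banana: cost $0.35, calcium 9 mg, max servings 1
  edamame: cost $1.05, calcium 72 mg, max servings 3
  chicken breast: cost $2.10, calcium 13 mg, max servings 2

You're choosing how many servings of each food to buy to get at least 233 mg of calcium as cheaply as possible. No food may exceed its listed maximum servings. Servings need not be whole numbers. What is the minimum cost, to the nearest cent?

Cost per mg of calcium: edamame $0.0146, banana $0.0389, chicken breast $0.1615.
Take 3 servings of edamame: +216.0 mg calcium for $3.15 (total $3.15, still need 17.0 mg).
Take 1 serving of banana: +9.0 mg calcium for $0.35 (total $3.50, still need 8.0 mg).
Take 0.6154 servings of chicken breast: +8.0 mg calcium for $1.29 (total $4.79, still need 0.0 mg).
Filling from the cheapest source first is optimal under one linear minimum: $4.79.

$4.79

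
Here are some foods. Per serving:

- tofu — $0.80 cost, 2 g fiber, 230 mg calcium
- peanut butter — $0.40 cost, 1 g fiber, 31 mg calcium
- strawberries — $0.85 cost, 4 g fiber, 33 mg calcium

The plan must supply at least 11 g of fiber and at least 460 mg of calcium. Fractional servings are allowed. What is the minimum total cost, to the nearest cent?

$2.99

tofu only: max(11/2, 460/230) = 5.5 servings → $4.40.
peanut butter only: max(11/1, 460/31) = 14.84 servings → $5.94.
strawberries only: max(11/4, 460/33) = 13.94 servings → $11.85.
tofu + peanut butter with both tight: 0.7083 servings and 9.583 servings → $4.40.
tofu + strawberries with both tight: 1.73 servings and 1.885 servings → $2.99.
peanut butter + strawberries: the both-tight solution has a negative serving — not a feasible corner.
Cheapest feasible corner: $2.99.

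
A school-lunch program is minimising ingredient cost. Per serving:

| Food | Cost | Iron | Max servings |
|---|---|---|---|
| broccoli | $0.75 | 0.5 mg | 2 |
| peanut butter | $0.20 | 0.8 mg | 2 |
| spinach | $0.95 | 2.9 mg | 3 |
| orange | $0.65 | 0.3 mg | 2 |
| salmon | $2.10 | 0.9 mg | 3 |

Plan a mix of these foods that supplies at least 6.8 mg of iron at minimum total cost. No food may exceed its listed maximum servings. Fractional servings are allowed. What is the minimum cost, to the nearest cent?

Cost per mg of iron: peanut butter $0.2500, spinach $0.3276, broccoli $1.5000, orange $2.1667, salmon $2.3333.
Take 2 servings of peanut butter: +1.6 mg iron for $0.40 (total $0.40, still need 5.2 mg).
Take 1.793 servings of spinach: +5.2 mg iron for $1.70 (total $2.10, still need 0.0 mg).
Greedy by cheapest-per-mg is optimal for a single linear constraint, so the minimum cost is $2.10.

$2.10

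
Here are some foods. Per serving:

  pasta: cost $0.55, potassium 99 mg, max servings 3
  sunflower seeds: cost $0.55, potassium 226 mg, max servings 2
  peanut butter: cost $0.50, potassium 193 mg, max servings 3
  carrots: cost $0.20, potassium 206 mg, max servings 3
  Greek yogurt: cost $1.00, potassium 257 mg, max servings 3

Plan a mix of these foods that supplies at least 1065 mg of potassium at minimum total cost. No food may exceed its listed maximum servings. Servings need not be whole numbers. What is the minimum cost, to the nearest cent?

Cost per mg of potassium: carrots $0.0010, sunflower seeds $0.0024, peanut butter $0.0026, Greek yogurt $0.0039, pasta $0.0056.
Take 3 servings of carrots: +618.0 mg potassium for $0.60 (total $0.60, still need 447.0 mg).
Take 1.978 servings of sunflower seeds: +447.0 mg potassium for $1.09 (total $1.69, still need 0.0 mg).
Greedy by cheapest-per-mg is optimal for a single linear constraint, so the minimum cost is $1.69.

$1.69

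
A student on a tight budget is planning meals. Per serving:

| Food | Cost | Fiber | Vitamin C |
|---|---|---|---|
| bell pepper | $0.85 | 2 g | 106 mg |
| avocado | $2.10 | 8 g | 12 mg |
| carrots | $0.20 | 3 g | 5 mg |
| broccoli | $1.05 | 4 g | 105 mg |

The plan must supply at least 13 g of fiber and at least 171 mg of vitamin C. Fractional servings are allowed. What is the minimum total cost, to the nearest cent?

$1.91

Compare the cost at each extreme point of the feasible region.
bell pepper only: max(13/2, 171/106) = 6.5 servings → $5.53.
avocado only: max(13/8, 171/12) = 14.25 servings → $29.93.
carrots only: max(13/3, 171/5) = 34.2 servings → $6.84.
broccoli only: max(13/4, 171/105) = 3.25 servings → $3.41.
bell pepper + avocado with both tight: 1.471 servings and 1.257 servings → $3.89.
bell pepper + carrots with both tight: 1.455 servings and 3.364 servings → $1.91.
bell pepper + broccoli: intersection lies outside the first quadrant.
avocado + carrots: the both-tight solution has a negative serving — not a feasible corner.
avocado + broccoli with both tight: 0.8598 servings and 1.53 servings → $3.41.
carrots + broccoli with both tight: 2.308 servings and 1.519 servings → $2.06.
Cheapest feasible corner: $1.91.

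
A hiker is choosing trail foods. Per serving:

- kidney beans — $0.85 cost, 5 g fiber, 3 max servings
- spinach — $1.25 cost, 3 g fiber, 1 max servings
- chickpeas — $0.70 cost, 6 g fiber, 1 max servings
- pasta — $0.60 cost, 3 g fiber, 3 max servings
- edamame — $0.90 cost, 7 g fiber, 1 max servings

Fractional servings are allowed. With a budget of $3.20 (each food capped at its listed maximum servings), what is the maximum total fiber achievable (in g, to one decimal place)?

Fiber per dollar: chickpeas 8.571, edamame 7.778, kidney beans 5.882, pasta 5, spinach 2.4.
Take 1 serving of chickpeas: spends $0.70, +6.0 g fiber (running total 6.0 g).
Take 1 serving of edamame: spends $0.90, +7.0 g fiber (running total 13.0 g).
Take 1.882 servings of kidney beans: spends $1.60, +9.4 g fiber (running total 22.4 g).
Filling greedily by fiber-per-dollar is optimal for one linear limit, giving 22.4 g.

22.4 g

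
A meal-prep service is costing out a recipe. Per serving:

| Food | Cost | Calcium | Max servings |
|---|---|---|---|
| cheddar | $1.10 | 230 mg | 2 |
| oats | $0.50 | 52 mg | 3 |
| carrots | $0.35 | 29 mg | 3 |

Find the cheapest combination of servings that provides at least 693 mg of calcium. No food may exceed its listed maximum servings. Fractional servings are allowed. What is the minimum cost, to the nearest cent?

$4.63

Cost per mg of calcium: cheddar $0.0048, oats $0.0096, carrots $0.0121.
Take 2 servings of cheddar: +460.0 mg calcium for $2.20 (total $2.20, still need 233.0 mg).
Take 3 servings of oats: +156.0 mg calcium for $1.50 (total $3.70, still need 77.0 mg).
Take 2.655 servings of carrots: +77.0 mg calcium for $0.93 (total $4.63, still need 0.0 mg).
Filling from the cheapest source first is optimal under one linear minimum: $4.63.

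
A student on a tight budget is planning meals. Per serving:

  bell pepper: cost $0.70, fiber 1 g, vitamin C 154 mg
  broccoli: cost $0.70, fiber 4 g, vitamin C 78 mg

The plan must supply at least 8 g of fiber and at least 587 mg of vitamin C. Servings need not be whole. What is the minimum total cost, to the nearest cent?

$3.08

A basic optimal solution has at most two foods positive. Try each food alone and each pair with both targets met exactly.
bell pepper only: max(8/1, 587/154) = 8 servings → $5.60.
broccoli only: max(8/4, 587/78) = 7.526 servings → $5.27.
bell pepper + broccoli with both tight: 3.204 servings and 1.199 servings → $3.08.
The minimum over all feasible corners is $3.08.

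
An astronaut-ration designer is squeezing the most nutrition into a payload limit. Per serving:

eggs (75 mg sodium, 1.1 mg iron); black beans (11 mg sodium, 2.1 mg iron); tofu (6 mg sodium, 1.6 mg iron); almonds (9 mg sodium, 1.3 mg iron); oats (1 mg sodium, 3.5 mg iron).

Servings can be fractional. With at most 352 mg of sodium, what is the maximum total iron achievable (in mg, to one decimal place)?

1232.0 mg

Iron per mg sodium: oats 3.5, tofu 0.2667, black beans 0.1909, almonds 0.1444, eggs 0.01467.
With no serving limits, spend the whole sodium allowance on oats: 352 mg / 1 mg × 3.5 mg = 1232.0 mg.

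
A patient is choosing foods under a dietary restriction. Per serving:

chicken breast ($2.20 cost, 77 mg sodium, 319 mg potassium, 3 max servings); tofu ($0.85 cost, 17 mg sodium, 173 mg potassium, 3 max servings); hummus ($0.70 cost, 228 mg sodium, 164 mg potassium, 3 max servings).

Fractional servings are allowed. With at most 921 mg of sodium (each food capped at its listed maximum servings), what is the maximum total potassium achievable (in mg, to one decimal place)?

Potassium per mg sodium: tofu 10.18, chicken breast 4.143, hummus 0.7193.
Take 3 servings of tofu: uses 51 mg sodium, +519.0 mg potassium (running total 519.0 mg).
Take 3 servings of chicken breast: uses 231 mg sodium, +957.0 mg potassium (running total 1476.0 mg).
Take 2.803 servings of hummus: uses 639 mg sodium, +459.6 mg potassium (running total 1935.6 mg).
Greedy by best ratio exhausts the sodium allowance optimally: 1935.6 mg.

1935.6 mg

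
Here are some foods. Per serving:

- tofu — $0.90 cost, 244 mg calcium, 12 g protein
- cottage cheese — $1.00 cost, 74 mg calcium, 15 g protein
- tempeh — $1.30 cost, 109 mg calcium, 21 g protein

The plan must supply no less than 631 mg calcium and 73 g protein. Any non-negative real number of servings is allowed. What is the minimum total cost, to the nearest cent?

$4.74

At the optimum either one food covers both requirements or two foods hit both targets exactly; no other combination can be cheaper.
tofu only: max(631/244, 73/12) = 6.083 servings → $5.47.
cottage cheese only: max(631/74, 73/15) = 8.527 servings → $8.53.
tempeh only: max(631/109, 73/21) = 5.789 servings → $7.53.
tofu + cottage cheese with both tight: 1.466 servings and 3.694 servings → $5.01.
tofu + tempeh with both tight: 1.387 servings and 2.683 servings → $4.74.
cottage cheese + tempeh: intersection lies outside the first quadrant.
Cheapest feasible corner: $4.74.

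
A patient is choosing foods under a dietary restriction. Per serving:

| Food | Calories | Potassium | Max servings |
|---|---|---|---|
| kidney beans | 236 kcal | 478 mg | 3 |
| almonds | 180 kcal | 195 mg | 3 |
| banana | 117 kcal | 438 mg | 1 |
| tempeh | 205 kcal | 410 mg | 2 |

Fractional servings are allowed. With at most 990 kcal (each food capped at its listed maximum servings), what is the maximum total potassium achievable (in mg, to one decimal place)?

Potassium per kcal: banana 3.744, kidney beans 2.025, tempeh 2, almonds 1.083.
Take 1 serving of banana: uses 117 kcal, +438.0 mg potassium (running total 438.0 mg).
Take 3 servings of kidney beans: uses 708 kcal, +1434.0 mg potassium (running total 1872.0 mg).
Take 0.8049 servings of tempeh: uses 165 kcal, +330.0 mg potassium (running total 2202.0 mg).
Greedy by best ratio exhausts the calories allowance optimally: 2202.0 mg.

2202.0 mg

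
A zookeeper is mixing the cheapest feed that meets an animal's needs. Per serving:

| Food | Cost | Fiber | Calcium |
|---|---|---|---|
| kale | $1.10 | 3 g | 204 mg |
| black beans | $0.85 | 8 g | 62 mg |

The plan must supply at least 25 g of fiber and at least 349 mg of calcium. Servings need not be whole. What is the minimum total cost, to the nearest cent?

$3.33

Check every corner: each single food scaled to meet both minima, and each pair solved so both constraints bind.
kale only: max(25/3, 349/204) = 8.333 servings → $9.17.
black beans only: max(25/8, 349/62) = 5.629 servings → $4.78.
kale + black beans with both tight: 0.8589 servings and 2.803 servings → $3.33.
So the least-cost plan costs $3.33.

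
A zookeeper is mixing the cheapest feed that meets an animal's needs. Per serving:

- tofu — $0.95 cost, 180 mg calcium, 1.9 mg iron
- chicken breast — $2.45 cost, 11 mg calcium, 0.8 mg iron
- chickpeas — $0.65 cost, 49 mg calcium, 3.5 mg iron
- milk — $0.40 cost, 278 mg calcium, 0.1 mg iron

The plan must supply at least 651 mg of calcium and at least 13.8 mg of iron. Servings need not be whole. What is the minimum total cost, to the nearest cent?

Minimising a linear cost over {calcium ≥ 651, iron ≥ 13.8, servings ≥ 0} — the optimum is at a vertex, using one or two foods.
tofu only: max(651/180, 13.8/1.9) = 7.263 servings → $6.90.
chicken breast only: max(651/11, 13.8/0.8) = 59.18 servings → $145.00.
chickpeas only: max(651/49, 13.8/3.5) = 13.29 servings → $8.64.
milk only: max(651/278, 13.8/0.1) = 138 servings → $55.20.
tofu + chicken breast with both tight: 2.998 servings and 10.13 servings → $27.67.
tofu + chickpeas with both tight: 2.984 servings and 2.323 servings → $4.34.
tofu + milk with both targets exact would need a negative amount; discard.
chicken breast + chickpeas with both targets exact would need a negative amount; discard.
chicken breast + milk with both tight: 17.04 servings and 1.667 servings → $42.42.
chickpeas + milk with both tight: 3.896 servings and 1.655 servings → $3.19.
The minimum over all feasible corners is $3.19.

$3.19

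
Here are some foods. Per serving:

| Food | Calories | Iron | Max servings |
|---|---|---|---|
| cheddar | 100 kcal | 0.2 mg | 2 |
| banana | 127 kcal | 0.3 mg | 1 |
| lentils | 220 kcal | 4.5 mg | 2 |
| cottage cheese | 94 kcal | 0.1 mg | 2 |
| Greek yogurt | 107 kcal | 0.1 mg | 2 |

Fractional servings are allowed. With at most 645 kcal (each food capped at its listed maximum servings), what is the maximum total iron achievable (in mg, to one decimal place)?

Iron per kcal: lentils 0.02045, banana 0.002362, cheddar 0.002, cottage cheese 0.001064, Greek yogurt 0.0009346.
Take 2 servings of lentils: uses 440 kcal, +9.0 mg iron (running total 9.0 mg).
Take 1 serving of banana: uses 127 kcal, +0.3 mg iron (running total 9.3 mg).
Take 0.78 servings of cheddar: uses 78 kcal, +0.2 mg iron (running total 9.5 mg).
Filling greedily by iron-per-kcal is optimal for one linear limit, giving 9.5 mg.

9.5 mg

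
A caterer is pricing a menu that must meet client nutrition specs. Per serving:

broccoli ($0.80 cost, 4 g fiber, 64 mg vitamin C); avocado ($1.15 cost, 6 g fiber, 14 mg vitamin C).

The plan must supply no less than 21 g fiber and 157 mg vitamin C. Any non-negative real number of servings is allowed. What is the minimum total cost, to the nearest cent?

A basic optimal solution has at most two foods positive. Try each food alone and each pair with both targets met exactly.
broccoli only: max(21/4, 157/64) = 5.25 servings → $4.20.
avocado only: max(21/6, 157/14) = 11.21 servings → $12.90.
broccoli + avocado with both tight: 1.976 servings and 2.183 servings → $4.09.
Cheapest feasible corner: $4.09.

$4.09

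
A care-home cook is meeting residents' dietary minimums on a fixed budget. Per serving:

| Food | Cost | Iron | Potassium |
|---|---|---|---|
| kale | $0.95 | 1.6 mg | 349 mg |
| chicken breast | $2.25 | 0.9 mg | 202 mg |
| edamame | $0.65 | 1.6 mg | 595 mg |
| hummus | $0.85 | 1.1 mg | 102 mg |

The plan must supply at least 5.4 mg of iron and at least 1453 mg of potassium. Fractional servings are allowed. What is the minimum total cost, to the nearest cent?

Compare the cost at each extreme point of the feasible region.
kale only: max(5.4/1.6, 1453/349) = 4.163 servings → $3.96.
chicken breast only: max(5.4/0.9, 1453/202) = 7.193 servings → $16.18.
edamame only: max(5.4/1.6, 1453/595) = 3.375 servings → $2.19.
hummus only: max(5.4/1.1, 1453/102) = 14.25 servings → $12.11.
kale + chicken breast: intersection lies outside the first quadrant.
kale + edamame with both tight: 2.257 servings and 1.118 servings → $2.87.
kale + hummus: the both-tight solution has a negative serving — not a feasible corner.
chicken breast + edamame with both tight: 4.184 servings and 1.022 servings → $10.08.
chicken breast + hummus: the both-tight solution has a negative serving — not a feasible corner.
edamame + hummus with both tight: 2.132 servings and 1.808 servings → $2.92.
The minimum over all feasible corners is $2.19.

$2.19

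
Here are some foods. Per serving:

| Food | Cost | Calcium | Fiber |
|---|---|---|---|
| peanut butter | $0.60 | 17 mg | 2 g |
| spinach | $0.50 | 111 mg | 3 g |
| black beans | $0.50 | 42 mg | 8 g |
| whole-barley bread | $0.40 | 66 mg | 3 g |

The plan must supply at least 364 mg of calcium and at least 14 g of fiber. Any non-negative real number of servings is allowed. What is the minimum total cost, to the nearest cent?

$1.83

Compare the cost at each extreme point of the feasible region.
peanut butter only: max(364/17, 14/2) = 21.41 servings → $12.85.
spinach only: max(364/111, 14/3) = 4.667 servings → $2.33.
black beans only: max(364/42, 14/8) = 8.667 servings → $4.33.
whole-barley bread only: max(364/66, 14/3) = 5.515 servings → $2.21.
peanut butter + spinach with both tight: 2.702 servings and 2.865 servings → $3.05.
peanut butter + black beans: intersection lies outside the first quadrant.
peanut butter + whole-barley bread: intersection lies outside the first quadrant.
spinach + black beans with both tight: 3.05 servings and 0.6063 servings → $1.83.
spinach + whole-barley bread with both tight: 1.244 servings and 3.422 servings → $1.99.
black beans + whole-barley bread with both targets exact would need a negative amount; discard.
The minimum over all feasible corners is $1.83.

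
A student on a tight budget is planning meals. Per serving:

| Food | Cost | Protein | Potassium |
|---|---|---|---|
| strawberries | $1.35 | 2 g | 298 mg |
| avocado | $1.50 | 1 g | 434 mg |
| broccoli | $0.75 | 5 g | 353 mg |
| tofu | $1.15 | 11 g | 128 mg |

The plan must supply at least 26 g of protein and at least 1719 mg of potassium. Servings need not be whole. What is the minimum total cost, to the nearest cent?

With two linear requirements the optimum uses one or two foods; enumerate the corners.
strawberries only: max(26/2, 1719/298) = 13 servings → $17.55.
avocado only: max(26/1, 1719/434) = 26 servings → $39.00.
broccoli only: max(26/5, 1719/353) = 5.2 servings → $3.90.
tofu only: max(26/11, 1719/128) = 13.43 servings → $15.44.
strawberries + avocado: the both-tight solution has a negative serving — not a feasible corner.
strawberries + broccoli: intersection lies outside the first quadrant.
strawberries + tofu with both tight: 5.156 servings and 1.426 servings → $8.60.
avocado + broccoli: the both-tight solution has a negative serving — not a feasible corner.
avocado + tofu with both tight: 3.354 servings and 2.059 servings → $7.40.
broccoli + tofu with both tight: 4.805 servings and 0.1798 servings → $3.81.
Cheapest feasible corner: $3.81.

$3.81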